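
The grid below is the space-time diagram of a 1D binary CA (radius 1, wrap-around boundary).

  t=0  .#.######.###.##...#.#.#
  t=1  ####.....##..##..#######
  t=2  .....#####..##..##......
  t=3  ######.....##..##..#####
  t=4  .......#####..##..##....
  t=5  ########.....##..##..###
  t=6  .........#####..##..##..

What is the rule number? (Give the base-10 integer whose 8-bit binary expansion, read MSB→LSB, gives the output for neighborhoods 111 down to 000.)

47

  [7] ### => .  t=0,i=4
  [6] ##. => .  t=0,i=8
  [5] #.# => #  t=0,i=0
  [4] #.. => .  t=0,i=16
  [3] .## => #  t=0,i=3
  [2] .#. => #  t=0,i=1
  [1] ..# => #  t=0,i=18
  [0] ... => #  t=0,i=17
  bits 00101111 = 47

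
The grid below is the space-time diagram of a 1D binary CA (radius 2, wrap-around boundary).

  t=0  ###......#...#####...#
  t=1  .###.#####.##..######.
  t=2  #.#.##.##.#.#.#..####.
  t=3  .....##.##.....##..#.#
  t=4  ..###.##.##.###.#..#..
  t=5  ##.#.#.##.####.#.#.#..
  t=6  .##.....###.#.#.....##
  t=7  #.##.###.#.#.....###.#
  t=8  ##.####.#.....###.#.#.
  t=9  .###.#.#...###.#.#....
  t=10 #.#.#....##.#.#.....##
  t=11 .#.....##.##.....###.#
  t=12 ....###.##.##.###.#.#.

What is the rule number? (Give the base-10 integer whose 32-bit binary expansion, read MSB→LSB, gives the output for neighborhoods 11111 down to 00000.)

3716837951

  ##### -> #   bit 31 = 1  t=0,i=15
  ####. -> #   bit 30 = 1  t=0,i=1
  ###.# -> .   bit 29 = 0  t=1,i=3
  ###.. -> #   bit 28 = 1  t=0,i=2
  ##.## -> #   bit 27 = 1  t=1,i=4
  ##.#. -> #   bit 26 = 1  t=2,i=9
  ##..# -> .   bit 25 = 0  t=1,i=13
  ##... -> #   bit 24 = 1  t=0,i=3
  #.### -> #   bit 23 = 1  t=1,i=5
  #.##. -> .   bit 22 = 0  t=1,i=11
  #.#.# -> .   bit 21 = 0  t=2,i=0
  #.#.. -> .   bit 20 = 0  t=2,i=14
  #..## -> #   bit 19 = 1  t=1,i=0
  #..#. -> .   bit 18 = 0  t=3,i=18
  #...# -> #   bit 17 = 1  t=0,i=11
  #.... -> .   bit 16 = 0  t=0,i=4
  .#### -> .   bit 15 = 0  t=0,i=0
  .###. -> #   bit 14 = 1  t=1,i=2
  .##.# -> #   bit 13 = 1  t=2,i=5
  .##.. -> #   bit 12 = 1  t=1,i=12
  .#.## -> .   bit 11 = 0  t=2,i=3
  .#.#. -> .   bit 10 = 0  t=2,i=1
  .#..# -> #   bit 9 = 1  t=2,i=15
  .#... -> .   bit 8 = 0  t=0,i=10
  ..### -> .   bit 7 = 0  t=0,i=13
  ..##. -> .   bit 6 = 0  t=3,i=5
  ..#.# -> #   bit 5 = 1  t=3,i=19
  ..#.. -> #   bit 4 = 1  t=0,i=9
  ...## -> #   bit 3 = 1  t=0,i=12
  ...#. -> #   bit 2 = 1  t=0,i=8
  ....# -> #   bit 1 = 1  t=0,i=7
  ..... -> #   bit 0 = 1  t=0,i=5
  bits 11011101100010100111001000111111 = 3716837951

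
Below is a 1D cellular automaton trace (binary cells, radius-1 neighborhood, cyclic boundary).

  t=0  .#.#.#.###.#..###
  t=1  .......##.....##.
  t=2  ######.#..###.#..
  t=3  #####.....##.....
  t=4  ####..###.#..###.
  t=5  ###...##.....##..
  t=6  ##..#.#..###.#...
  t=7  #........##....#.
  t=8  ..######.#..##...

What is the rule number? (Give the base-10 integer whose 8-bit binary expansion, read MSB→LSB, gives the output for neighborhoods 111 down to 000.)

  ###|#  b7=1 t=0,i=8
  ##.|.  b6=0 t=0,i=9
  #.#|.  b5=0 t=0,i=0
  #..|.  b4=0 t=0,i=12
  .##|#  b3=1 t=0,i=7
  .#.|.  b2=0 t=0,i=1
  ..#|.  b1=0 t=0,i=13
  ...|#  b0=1 t=1,i=0
  bits 10001001 = 137

137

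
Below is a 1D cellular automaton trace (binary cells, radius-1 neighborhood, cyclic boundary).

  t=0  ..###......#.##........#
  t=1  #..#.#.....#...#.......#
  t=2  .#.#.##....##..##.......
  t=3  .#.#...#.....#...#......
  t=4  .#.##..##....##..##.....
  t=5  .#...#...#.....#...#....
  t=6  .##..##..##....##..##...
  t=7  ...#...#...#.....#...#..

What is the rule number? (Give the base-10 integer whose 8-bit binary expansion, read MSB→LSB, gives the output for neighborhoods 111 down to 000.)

  [7] ### => #  t=0,i=3
  [6] ##. => .  t=0,i=4
  [5] #.# => .  t=0,i=12
  [4] #.. => #  t=0,i=0
  [3] .## => .  t=0,i=2
  [2] .#. => #  t=0,i=11
  [1] ..# => .  t=0,i=1
  [0] ... => .  t=0,i=6
  bits 10010100 = 148

148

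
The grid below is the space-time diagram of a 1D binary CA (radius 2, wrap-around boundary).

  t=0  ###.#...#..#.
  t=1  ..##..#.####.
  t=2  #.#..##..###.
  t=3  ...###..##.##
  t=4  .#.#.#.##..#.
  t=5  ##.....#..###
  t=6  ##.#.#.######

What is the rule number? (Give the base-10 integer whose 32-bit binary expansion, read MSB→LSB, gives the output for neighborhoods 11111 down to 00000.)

  nb #####: next=#  (t=5,i=12, bit31=1)
  nb ####.: next=#  (t=1,i=10, bit30=1)
  nb ###.#: next=#  (t=0,i=2, bit29=1)
  nb ###..: next=#  (t=1,i=11, bit28=1)
  nb ##.##: next=.  (t=3,i=10, bit27=0)
  nb ##.#.: next=#  (t=0,i=3, bit26=1)
  nb ##..#: next=.  (t=1,i=4, bit25=0)
  nb ##...: next=.  (t=1,i=12, bit24=0)
  nb #.###: next=.  (t=0,i=0, bit23=0)
  nb #.##.: next=#  (t=3,i=11, bit22=1)
  nb #.#.#: next=.  (t=2,i=0, bit21=0)
  nb #.#..: next=.  (t=0,i=4, bit20=0)
  nb #..##: next=#  (t=2,i=4, bit19=1)
  nb #..#.: next=#  (t=0,i=10, bit18=1)
  nb #...#: next=#  (t=0,i=6, bit17=1)
  nb #....: next=#  (t=5,i=3, bit16=1)
  nb .####: next=#  (t=1,i=9, bit15=1)
  nb .###.: next=.  (t=0,i=1, bit14=0)
  nb .##.#: next=.  (t=3,i=9, bit13=0)
  nb .##..: next=.  (t=1,i=3, bit12=0)
  nb .#.##: next=.  (t=0,i=12, bit11=0)
  nb .#.#.: next=.  (t=2,i=1, bit10=0)
  nb .#..#: next=#  (t=0,i=9, bit9=1)
  nb .#...: next=.  (t=0,i=5, bit8=0)
  nb ..###: next=#  (t=2,i=9, bit7=1)
  nb ..##.: next=#  (t=1,i=2, bit6=1)
  nb ..#.#: next=#  (t=0,i=11, bit5=1)
  nb ..#..: next=#  (t=0,i=8, bit4=1)
  nb ...##: next=.  (t=1,i=1, bit3=0)
  nb ...#.: next=.  (t=0,i=7, bit2=0)
  nb ....#: next=#  (t=5,i=5, bit1=1)
  nb .....: next=.  (t=5,i=4, bit0=0)
  bits 11110100010011111000001011110010 = 4098851570

4098851570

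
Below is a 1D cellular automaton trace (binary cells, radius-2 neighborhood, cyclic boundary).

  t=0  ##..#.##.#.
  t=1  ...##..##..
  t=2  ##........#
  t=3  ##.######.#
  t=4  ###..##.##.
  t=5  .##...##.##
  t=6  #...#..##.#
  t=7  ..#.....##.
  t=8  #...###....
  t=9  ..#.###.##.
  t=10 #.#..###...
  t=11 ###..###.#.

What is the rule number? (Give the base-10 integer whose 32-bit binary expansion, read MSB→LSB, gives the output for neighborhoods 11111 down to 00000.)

3155649699

  ##### -> #   bit 31 = 1  t=3,i=5
  ####. -> .   bit 30 = 0  t=3,i=7
  ###.# -> #   bit 29 = 1  t=3,i=1
  ###.. -> #   bit 28 = 1  t=2,i=1
  ##.## -> #   bit 27 = 1  t=3,i=2
  ##.#. -> #   bit 26 = 1  t=0,i=8
  ##..# -> .   bit 25 = 0  t=0,i=2
  ##... -> .   bit 24 = 0  t=1,i=9
  #.### -> .   bit 23 = 0  t=3,i=3
  #.##. -> .   bit 22 = 0  t=0,i=0
  #.#.# -> .   bit 21 = 0  t=0,i=9
  #.#.. -> #   bit 20 = 1  t=10,i=2
  #..## -> .   bit 19 = 0  t=1,i=6
  #..#. -> #   bit 18 = 1  t=0,i=3
  #...# -> #   bit 17 = 1  t=5,i=4
  #.... -> #   bit 16 = 1  t=1,i=10
  .#### -> .   bit 15 = 0  t=3,i=4
  .###. -> #   bit 14 = 1  t=2,i=0
  .##.# -> #   bit 13 = 1  t=0,i=7
  .##.. -> .   bit 12 = 0  t=0,i=1
  .#.## -> .   bit 11 = 0  t=0,i=5
  .#.#. -> #   bit 10 = 1  t=10,i=1
  .#..# -> .   bit 9 = 0  t=6,i=5
  .#... -> .   bit 8 = 0  t=7,i=3
  ..### -> #   bit 7 = 1  t=2,i=10
  ..##. -> .   bit 6 = 0  t=1,i=3
  ..#.# -> #   bit 5 = 1  t=0,i=4
  ..#.. -> .   bit 4 = 0  t=6,i=4
  ...## -> .   bit 3 = 0  t=1,i=2
  ...#. -> .   bit 2 = 0  t=6,i=3
  ....# -> #   bit 1 = 1  t=1,i=1
  ..... -> #   bit 0 = 1  t=1,i=0
  bits 10111100000101110110010010100011 = 3155649699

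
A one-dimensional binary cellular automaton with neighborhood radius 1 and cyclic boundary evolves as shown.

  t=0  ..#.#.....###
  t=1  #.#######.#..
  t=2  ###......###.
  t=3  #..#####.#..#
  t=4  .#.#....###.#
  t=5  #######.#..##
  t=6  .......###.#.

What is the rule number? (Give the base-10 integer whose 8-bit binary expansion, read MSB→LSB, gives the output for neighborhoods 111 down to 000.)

  ### -> .   bit 7 = 0  t=0,i=11
  ##. -> .   bit 6 = 0  t=0,i=12
  #.# -> #   bit 5 = 1  t=0,i=3
  #.. -> #   bit 4 = 1  t=0,i=0
  .## -> #   bit 3 = 1  t=0,i=10
  .#. -> #   bit 2 = 1  t=0,i=2
  ..# -> .   bit 1 = 0  t=0,i=1
  ... -> #   bit 0 = 1  t=0,i=6
  bits 00111101 = 61

61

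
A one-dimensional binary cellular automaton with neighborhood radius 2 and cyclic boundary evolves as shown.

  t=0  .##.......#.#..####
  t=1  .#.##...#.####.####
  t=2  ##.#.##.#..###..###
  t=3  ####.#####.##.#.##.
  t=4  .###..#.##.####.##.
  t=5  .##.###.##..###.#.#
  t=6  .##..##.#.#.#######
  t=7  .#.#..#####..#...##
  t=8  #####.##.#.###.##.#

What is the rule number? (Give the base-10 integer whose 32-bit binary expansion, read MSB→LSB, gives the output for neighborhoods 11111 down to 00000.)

1735911098

  ##### -> .   bit 31 = 0  t=2,i=18
  ####. -> #   bit 30 = 1  t=0,i=17
  ###.# -> #   bit 29 = 1  t=0,i=18
  ###.. -> .   bit 28 = 0  t=2,i=13
  ##.## -> .   bit 27 = 0  t=0,i=0
  ##.#. -> #   bit 26 = 1  t=1,i=0
  ##..# -> #   bit 25 = 1  t=2,i=14
  ##... -> #   bit 24 = 1  t=0,i=3
  #.### -> .   bit 23 = 0  t=1,i=10
  #.##. -> #   bit 22 = 1  t=0,i=1
  #.#.# -> #   bit 21 = 1  t=1,i=1
  #.#.. -> #   bit 20 = 1  t=0,i=12
  #..## -> .   bit 19 = 0  t=0,i=14
  #..#. -> #   bit 18 = 1  t=4,i=5
  #...# -> #   bit 17 = 1  t=1,i=6
  #.... -> #   bit 16 = 1  t=0,i=4
  .#### -> #   bit 15 = 1  t=0,i=16
  .###. -> #   bit 14 = 1  t=2,i=12
  .##.# -> #   bit 13 = 1  t=2,i=6
  .##.. -> .   bit 12 = 0  t=0,i=2
  .#.## -> .   bit 11 = 0  t=1,i=2
  .#.#. -> #   bit 10 = 1  t=0,i=11
  .#..# -> #   bit 9 = 1  t=0,i=13
  .#... -> .   bit 8 = 0  t=7,i=14
  ..### -> #   bit 7 = 1  t=0,i=15
  ..##. -> .   bit 6 = 0  t=6,i=5
  ..#.# -> #   bit 5 = 1  t=0,i=10
  ..#.. -> #   bit 4 = 1  t=7,i=13
  ...## -> #   bit 3 = 1  t=7,i=16
  ...#. -> .   bit 2 = 0  t=0,i=9
  ....# -> #   bit 1 = 1  t=0,i=8
  ..... -> .   bit 0 = 0  t=0,i=5
  bits 01100111011101111110011010111010 = 1735911098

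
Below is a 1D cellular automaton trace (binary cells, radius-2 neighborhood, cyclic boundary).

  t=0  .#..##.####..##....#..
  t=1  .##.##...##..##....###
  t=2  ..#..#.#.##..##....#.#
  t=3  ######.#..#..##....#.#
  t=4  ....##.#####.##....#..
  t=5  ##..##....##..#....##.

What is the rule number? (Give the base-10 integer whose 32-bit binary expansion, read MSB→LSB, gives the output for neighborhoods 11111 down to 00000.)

  ##### -> .   bit 31 = 0  t=3,i=1
  ####. -> #   bit 30 = 1  t=0,i=9
  ###.# -> #   bit 29 = 1  t=1,i=21
  ###.. -> #   bit 28 = 1  t=0,i=10
  ##.## -> .   bit 27 = 0  t=0,i=6
  ##.#. -> .   bit 26 = 0  t=3,i=6
  ##..# -> .   bit 25 = 0  t=0,i=11
  ##... -> .   bit 24 = 0  t=0,i=15
  #.### -> .   bit 23 = 0  t=0,i=7
  #.##. -> .   bit 22 = 0  t=1,i=1
  #.#.# -> #   bit 21 = 1  t=2,i=7
  #.#.. -> #   bit 20 = 1  t=2,i=21
  #..## -> .   bit 19 = 0  t=0,i=3
  #..#. -> #   bit 18 = 1  t=2,i=1
  #...# -> #   bit 17 = 1  t=0,i=21
  #.... -> .   bit 16 = 0  t=0,i=16
  .#### -> .   bit 15 = 0  t=0,i=8
  .###. -> .   bit 14 = 0  t=1,i=20
  .##.# -> #   bit 13 = 1  t=0,i=5
  .##.. -> #   bit 12 = 1  t=0,i=14
  .#.## -> .   bit 11 = 0  t=2,i=8
  .#.#. -> .   bit 10 = 0  t=2,i=6
  .#..# -> #   bit 9 = 1  t=0,i=2
  .#... -> #   bit 8 = 1  t=0,i=20
  ..### -> #   bit 7 = 1  t=1,i=19
  ..##. -> #   bit 6 = 1  t=0,i=4
  ..#.# -> #   bit 5 = 1  t=2,i=5
  ..#.. -> #   bit 4 = 1  t=0,i=1
  ...## -> .   bit 3 = 0  t=1,i=8
  ...#. -> .   bit 2 = 0  t=0,i=0
  ....# -> .   bit 1 = 0  t=0,i=17
  ..... -> #   bit 0 = 1  t=4,i=0
  bits 01110000001101100011001111110001 = 1882600433

1882600433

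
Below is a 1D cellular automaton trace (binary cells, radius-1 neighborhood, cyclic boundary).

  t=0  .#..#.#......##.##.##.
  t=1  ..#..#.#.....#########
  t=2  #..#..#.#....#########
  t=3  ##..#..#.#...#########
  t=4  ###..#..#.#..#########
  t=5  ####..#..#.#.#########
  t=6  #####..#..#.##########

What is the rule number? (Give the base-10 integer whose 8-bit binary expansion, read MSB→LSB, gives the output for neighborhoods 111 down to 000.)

248

  [7] ### => #  t=1,i=14
  [6] ##. => #  t=0,i=14
  [5] #.# => #  t=0,i=5
  [4] #.. => #  t=0,i=2
  [3] .## => #  t=0,i=13
  [2] .#. => .  t=0,i=1
  [1] ..# => .  t=0,i=0
  [0] ... => .  t=0,i=8
  bits 11111000 = 248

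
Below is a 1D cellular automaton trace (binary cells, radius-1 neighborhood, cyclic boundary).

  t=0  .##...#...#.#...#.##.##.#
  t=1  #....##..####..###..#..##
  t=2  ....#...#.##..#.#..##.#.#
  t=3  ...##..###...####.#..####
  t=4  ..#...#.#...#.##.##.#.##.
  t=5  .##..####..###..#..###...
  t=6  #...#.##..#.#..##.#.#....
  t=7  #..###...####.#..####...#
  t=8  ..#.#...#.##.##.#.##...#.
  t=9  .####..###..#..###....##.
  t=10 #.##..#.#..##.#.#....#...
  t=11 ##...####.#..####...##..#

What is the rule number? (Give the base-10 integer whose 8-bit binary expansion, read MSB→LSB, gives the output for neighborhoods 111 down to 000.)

166

  ### -> #   bit 7 = 1  t=1,i=10
  ##. -> .   bit 6 = 0  t=0,i=2
  #.# -> #   bit 5 = 1  t=0,i=0
  #.. -> .   bit 4 = 0  t=0,i=3
  .## -> .   bit 3 = 0  t=0,i=1
  .#. -> #   bit 2 = 1  t=0,i=6
  ..# -> #   bit 1 = 1  t=0,i=5
  ... -> .   bit 0 = 0  t=0,i=4
  bits 10100110 = 166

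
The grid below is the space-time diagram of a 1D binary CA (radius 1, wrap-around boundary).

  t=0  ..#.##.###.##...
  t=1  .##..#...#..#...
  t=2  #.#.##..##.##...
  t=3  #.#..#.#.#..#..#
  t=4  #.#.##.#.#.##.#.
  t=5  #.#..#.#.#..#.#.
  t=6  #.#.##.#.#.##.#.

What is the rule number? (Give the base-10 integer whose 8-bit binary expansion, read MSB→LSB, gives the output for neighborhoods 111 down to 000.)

  ###|.  b7=0 t=0,i=8
  ##.|#  b6=1 t=0,i=5
  #.#|.  b5=0 t=0,i=3
  #..|.  b4=0 t=0,i=13
  .##|.  b3=0 t=0,i=4
  .#.|#  b2=1 t=0,i=2
  ..#|#  b1=1 t=0,i=1
  ...|.  b0=0 t=0,i=0
  bits 01000110 = 70

70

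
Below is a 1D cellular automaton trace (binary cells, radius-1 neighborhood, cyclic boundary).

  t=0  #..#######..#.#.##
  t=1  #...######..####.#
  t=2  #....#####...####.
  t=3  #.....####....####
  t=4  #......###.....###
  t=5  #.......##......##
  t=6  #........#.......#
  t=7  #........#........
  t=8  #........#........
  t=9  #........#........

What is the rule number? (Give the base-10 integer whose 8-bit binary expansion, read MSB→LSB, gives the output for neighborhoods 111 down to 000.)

228

  ### -> #   bit 7 = 1  t=0,i=4
  ##. -> #   bit 6 = 1  t=0,i=0
  #.# -> #   bit 5 = 1  t=0,i=13
  #.. -> .   bit 4 = 0  t=0,i=1
  .## -> .   bit 3 = 0  t=0,i=3
  .#. -> #   bit 2 = 1  t=0,i=12
  ..# -> .   bit 1 = 0  t=0,i=2
  ... -> .   bit 0 = 0  t=1,i=2
  bits 11100100 = 228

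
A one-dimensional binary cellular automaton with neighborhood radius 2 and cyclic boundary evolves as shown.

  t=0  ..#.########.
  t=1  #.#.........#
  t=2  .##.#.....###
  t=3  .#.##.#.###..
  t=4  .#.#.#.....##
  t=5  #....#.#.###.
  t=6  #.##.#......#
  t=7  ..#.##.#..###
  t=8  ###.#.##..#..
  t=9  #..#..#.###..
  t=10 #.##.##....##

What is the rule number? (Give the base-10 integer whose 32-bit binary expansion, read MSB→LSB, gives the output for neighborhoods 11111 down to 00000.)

123142394

  ##### -> .   bit 31 = 0  t=0,i=6
  ####. -> .   bit 30 = 0  t=0,i=10
  ###.# -> .   bit 29 = 0  t=2,i=12
  ###.. -> .   bit 28 = 0  t=0,i=11
  ##.## -> .   bit 27 = 0  t=2,i=0
  ##.#. -> #   bit 26 = 1  t=1,i=1
  ##..# -> #   bit 25 = 1  t=7,i=0
  ##... -> #   bit 24 = 1  t=0,i=12
  #.### -> .   bit 23 = 0  t=0,i=4
  #.##. -> #   bit 22 = 1  t=2,i=1
  #.#.# -> .   bit 21 = 0  t=3,i=6
  #.#.. -> #   bit 20 = 1  t=1,i=2
  #..## -> .   bit 19 = 0  t=7,i=9
  #..#. -> #   bit 18 = 1  t=7,i=1
  #...# -> #   bit 17 = 1  t=0,i=0
  #.... -> #   bit 16 = 1  t=1,i=4
  .#### -> .   bit 15 = 0  t=0,i=5
  .###. -> .   bit 14 = 0  t=2,i=11
  .##.# -> .   bit 13 = 0  t=1,i=0
  .##.. -> .   bit 12 = 0  t=8,i=7
  .#.## -> .   bit 11 = 0  t=0,i=3
  .#.#. -> .   bit 10 = 0  t=4,i=2
  .#..# -> .   bit 9 = 0  t=7,i=8
  .#... -> .   bit 8 = 0  t=1,i=3
  ..### -> #   bit 7 = 1  t=2,i=10
  ..##. -> #   bit 6 = 1  t=1,i=12
  ..#.# -> #   bit 5 = 1  t=0,i=2
  ..#.. -> #   bit 4 = 1  t=8,i=10
  ...## -> #   bit 3 = 1  t=1,i=11
  ...#. -> .   bit 2 = 0  t=0,i=1
  ....# -> #   bit 1 = 1  t=1,i=10
  ..... -> .   bit 0 = 0  t=1,i=5
  bits 00000111010101110000000011111010 = 123142394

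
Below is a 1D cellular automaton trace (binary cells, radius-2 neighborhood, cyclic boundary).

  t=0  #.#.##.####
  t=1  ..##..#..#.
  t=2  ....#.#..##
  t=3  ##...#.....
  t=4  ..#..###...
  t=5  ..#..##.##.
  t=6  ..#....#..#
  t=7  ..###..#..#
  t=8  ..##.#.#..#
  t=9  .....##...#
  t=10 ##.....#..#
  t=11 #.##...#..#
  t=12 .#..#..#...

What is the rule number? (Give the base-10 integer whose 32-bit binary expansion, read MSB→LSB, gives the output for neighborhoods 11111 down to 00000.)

2334215568

  ##### -> #   bit 31 = 1  t=0,i=9
  ####. -> .   bit 30 = 0  t=0,i=10
  ###.# -> .   bit 29 = 0  t=0,i=0
  ###.. -> .   bit 28 = 0  t=4,i=7
  ##.## -> #   bit 27 = 1  t=0,i=6
  ##.#. -> .   bit 26 = 0  t=0,i=1
  ##..# -> #   bit 25 = 1  t=1,i=4
  ##... -> #   bit 24 = 1  t=2,i=0
  #.### -> .   bit 23 = 0  t=0,i=7
  #.##. -> .   bit 22 = 0  t=0,i=4
  #.#.# -> #   bit 21 = 1  t=0,i=2
  #.#.. -> .   bit 20 = 0  t=2,i=6
  #..## -> .   bit 19 = 0  t=2,i=8
  #..#. -> .   bit 18 = 0  t=1,i=5
  #...# -> .   bit 17 = 0  t=1,i=0
  #.... -> #   bit 16 = 1  t=2,i=1
  .#### -> .   bit 15 = 0  t=0,i=8
  .###. -> #   bit 14 = 1  t=4,i=6
  .##.# -> .   bit 13 = 0  t=0,i=5
  .##.. -> .   bit 12 = 0  t=1,i=3
  .#.## -> #   bit 11 = 1  t=0,i=3
  .#.#. -> #   bit 10 = 1  t=2,i=5
  .#..# -> .   bit 9 = 0  t=1,i=7
  .#... -> #   bit 8 = 1  t=1,i=10
  ..### -> #   bit 7 = 1  t=4,i=5
  ..##. -> .   bit 6 = 0  t=1,i=2
  ..#.# -> .   bit 5 = 0  t=2,i=4
  ..#.. -> #   bit 4 = 1  t=1,i=6
  ...## -> .   bit 3 = 0  t=1,i=1
  ...#. -> .   bit 2 = 0  t=2,i=3
  ....# -> .   bit 1 = 0  t=2,i=2
  ..... -> .   bit 0 = 0  t=3,i=8
  bits 10001011001000010100110110010000 = 2334215568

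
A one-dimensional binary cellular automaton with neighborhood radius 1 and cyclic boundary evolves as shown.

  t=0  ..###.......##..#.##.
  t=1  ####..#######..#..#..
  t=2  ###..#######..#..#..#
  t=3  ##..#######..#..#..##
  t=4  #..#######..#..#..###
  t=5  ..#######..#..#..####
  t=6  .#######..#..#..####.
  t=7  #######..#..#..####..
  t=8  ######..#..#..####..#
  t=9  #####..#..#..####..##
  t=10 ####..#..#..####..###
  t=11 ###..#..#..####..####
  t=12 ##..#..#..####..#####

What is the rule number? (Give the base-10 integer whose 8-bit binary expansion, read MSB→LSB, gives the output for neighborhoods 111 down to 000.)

  ### -> #   bit 7 = 1  t=0,i=3
  ##. -> .   bit 6 = 0  t=0,i=4
  #.# -> .   bit 5 = 0  t=0,i=17
  #.. -> .   bit 4 = 0  t=0,i=5
  .## -> #   bit 3 = 1  t=0,i=2
  .#. -> .   bit 2 = 0  t=0,i=16
  ..# -> #   bit 1 = 1  t=0,i=1
  ... -> #   bit 0 = 1  t=0,i=0
  bits 10001011 = 139

139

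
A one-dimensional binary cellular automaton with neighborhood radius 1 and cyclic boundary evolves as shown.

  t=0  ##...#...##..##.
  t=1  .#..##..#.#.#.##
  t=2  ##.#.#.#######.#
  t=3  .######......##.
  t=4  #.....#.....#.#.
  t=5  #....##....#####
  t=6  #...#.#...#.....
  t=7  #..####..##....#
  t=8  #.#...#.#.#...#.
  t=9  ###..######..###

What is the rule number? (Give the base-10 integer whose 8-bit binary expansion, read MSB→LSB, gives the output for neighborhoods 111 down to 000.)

102

  ### -> .   bit 7 = 0  t=2,i=0
  ##. -> #   bit 6 = 1  t=0,i=1
  #.# -> #   bit 5 = 1  t=0,i=15
  #.. -> .   bit 4 = 0  t=0,i=2
  .## -> .   bit 3 = 0  t=0,i=0
  .#. -> #   bit 2 = 1  t=0,i=5
  ..# -> #   bit 1 = 1  t=0,i=4
  ... -> .   bit 0 = 0  t=0,i=3
  bits 01100110 = 102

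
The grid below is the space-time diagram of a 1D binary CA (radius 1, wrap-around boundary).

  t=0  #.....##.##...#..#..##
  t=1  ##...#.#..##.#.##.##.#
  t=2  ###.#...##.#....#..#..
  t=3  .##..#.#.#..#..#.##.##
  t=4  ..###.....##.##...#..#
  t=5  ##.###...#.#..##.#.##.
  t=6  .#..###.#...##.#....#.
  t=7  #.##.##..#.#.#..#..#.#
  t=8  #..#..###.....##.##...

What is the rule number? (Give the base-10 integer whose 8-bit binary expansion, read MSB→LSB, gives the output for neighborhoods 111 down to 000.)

  nb ###: next=#  (t=0,i=21, bit7=1)
  nb ##.: next=#  (t=0,i=0, bit6=1)
  nb #.#: next=.  (t=0,i=8, bit5=0)
  nb #..: next=#  (t=0,i=1, bit4=1)
  nb .##: next=.  (t=0,i=6, bit3=0)
  nb .#.: next=.  (t=0,i=14, bit2=0)
  nb ..#: next=#  (t=0,i=5, bit1=1)
  nb ...: next=.  (t=0,i=2, bit0=0)
  bits 11010010 = 210

210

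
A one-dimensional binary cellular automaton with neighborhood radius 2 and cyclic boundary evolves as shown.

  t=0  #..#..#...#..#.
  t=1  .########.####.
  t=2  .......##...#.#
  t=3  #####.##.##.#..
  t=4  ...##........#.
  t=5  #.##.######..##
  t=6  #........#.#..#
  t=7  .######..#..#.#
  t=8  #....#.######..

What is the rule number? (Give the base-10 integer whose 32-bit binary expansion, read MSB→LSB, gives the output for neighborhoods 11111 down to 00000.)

  ##### -> .   bit 31 = 0  t=1,i=3
  ####. -> #   bit 30 = 1  t=1,i=7
  ###.# -> #   bit 29 = 1  t=1,i=8
  ###.. -> .   bit 28 = 0  t=1,i=13
  ##.## -> .   bit 27 = 0  t=1,i=9
  ##.#. -> .   bit 26 = 0  t=3,i=11
  ##..# -> #   bit 25 = 1  t=1,i=14
  ##... -> #   bit 24 = 1  t=2,i=9
  #.### -> .   bit 23 = 0  t=1,i=10
  #.##. -> .   bit 22 = 0  t=3,i=6
  #.#.# -> .   bit 21 = 0  t=7,i=14
  #.#.. -> .   bit 20 = 0  t=0,i=0
  #..## -> .   bit 19 = 0  t=1,i=0
  #..#. -> #   bit 18 = 1  t=0,i=2
  #...# -> #   bit 17 = 1  t=0,i=8
  #.... -> #   bit 16 = 1  t=2,i=1
  .#### -> .   bit 15 = 0  t=1,i=2
  .###. -> #   bit 14 = 1  t=5,i=14
  .##.# -> .   bit 13 = 0  t=3,i=7
  .##.. -> .   bit 12 = 0  t=2,i=8
  .#.## -> #   bit 11 = 1  t=7,i=0
  .#.#. -> .   bit 10 = 0  t=0,i=14
  .#..# -> #   bit 9 = 1  t=0,i=1
  .#... -> #   bit 8 = 1  t=0,i=7
  ..### -> .   bit 7 = 0  t=1,i=1
  ..##. -> #   bit 6 = 1  t=2,i=7
  ..#.# -> #   bit 5 = 1  t=0,i=13
  ..#.. -> #   bit 4 = 1  t=0,i=3
  ...## -> #   bit 3 = 1  t=2,i=6
  ...#. -> .   bit 2 = 0  t=0,i=9
  ....# -> .   bit 1 = 0  t=2,i=5
  ..... -> #   bit 0 = 1  t=2,i=2
  bits 01100011000001110100101101111001 = 1661422457

1661422457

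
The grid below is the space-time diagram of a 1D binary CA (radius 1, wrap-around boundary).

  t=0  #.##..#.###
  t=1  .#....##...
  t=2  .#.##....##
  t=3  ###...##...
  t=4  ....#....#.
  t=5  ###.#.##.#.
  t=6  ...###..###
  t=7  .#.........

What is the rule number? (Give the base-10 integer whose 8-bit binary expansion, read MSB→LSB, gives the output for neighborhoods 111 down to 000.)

  nb ###: next=.  (t=0,i=9, bit7=0)
  nb ##.: next=.  (t=0,i=0, bit6=0)
  nb #.#: next=#  (t=0,i=1, bit5=1)
  nb #..: next=.  (t=0,i=4, bit4=0)
  nb .##: next=.  (t=0,i=2, bit3=0)
  nb .#.: next=#  (t=0,i=6, bit2=1)
  nb ..#: next=.  (t=0,i=5, bit1=0)
  nb ...: next=#  (t=1,i=3, bit0=1)
  bits 00100101 = 37

37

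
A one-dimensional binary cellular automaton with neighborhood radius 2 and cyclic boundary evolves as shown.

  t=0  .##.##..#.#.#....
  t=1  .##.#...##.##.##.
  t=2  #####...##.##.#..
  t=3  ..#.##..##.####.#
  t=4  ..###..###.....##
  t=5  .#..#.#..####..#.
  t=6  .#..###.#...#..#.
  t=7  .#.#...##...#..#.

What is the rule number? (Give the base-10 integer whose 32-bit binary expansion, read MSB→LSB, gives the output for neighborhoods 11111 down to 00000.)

  ##### -> #   bit 31 = 1  t=2,i=2
  ####. -> .   bit 30 = 0  t=2,i=3
  ###.# -> .   bit 29 = 0  t=3,i=14
  ###.. -> #   bit 28 = 1  t=2,i=4
  ##.## -> .   bit 27 = 0  t=0,i=3
  ##.#. -> #   bit 26 = 1  t=1,i=3
  ##..# -> .   bit 25 = 0  t=0,i=6
  ##... -> #   bit 24 = 1  t=2,i=5
  #.### -> .   bit 23 = 0  t=3,i=11
  #.##. -> #   bit 22 = 1  t=0,i=4
  #.#.# -> .   bit 21 = 0  t=0,i=10
  #.#.. -> #   bit 20 = 1  t=0,i=12
  #..## -> #   bit 19 = 1  t=1,i=0
  #..#. -> .   bit 18 = 0  t=0,i=7
  #...# -> .   bit 17 = 0  t=1,i=6
  #.... -> #   bit 16 = 1  t=0,i=14
  .#### -> .   bit 15 = 0  t=2,i=1
  .###. -> .   bit 14 = 0  t=4,i=3
  .##.# -> #   bit 13 = 1  t=0,i=2
  .##.. -> .   bit 12 = 0  t=0,i=5
  .#.## -> #   bit 11 = 1  t=3,i=3
  .#.#. -> #   bit 10 = 1  t=0,i=9
  .#..# -> .   bit 9 = 0  t=2,i=15
  .#... -> .   bit 8 = 0  t=0,i=13
  ..### -> .   bit 7 = 0  t=2,i=0
  ..##. -> #   bit 6 = 1  t=0,i=1
  ..#.# -> #   bit 5 = 1  t=0,i=8
  ..#.. -> #   bit 4 = 1  t=5,i=1
  ...## -> .   bit 3 = 0  t=0,i=0
  ...#. -> .   bit 2 = 0  t=6,i=11
  ....# -> .   bit 1 = 0  t=0,i=16
  ..... -> #   bit 0 = 1  t=0,i=15
  bits 10010101010110010010110001110001 = 2505649265

2505649265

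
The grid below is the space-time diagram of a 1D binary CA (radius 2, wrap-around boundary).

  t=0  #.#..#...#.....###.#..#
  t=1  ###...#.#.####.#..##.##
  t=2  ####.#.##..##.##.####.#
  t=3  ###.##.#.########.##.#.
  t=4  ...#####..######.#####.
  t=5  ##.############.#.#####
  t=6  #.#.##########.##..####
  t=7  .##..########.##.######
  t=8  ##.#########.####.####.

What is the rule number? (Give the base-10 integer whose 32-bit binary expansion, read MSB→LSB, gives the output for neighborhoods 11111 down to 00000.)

  #####|#  b31=1 t=1,i=0
  ####.|#  b30=1 t=1,i=1
  ###.#|.  b29=0 t=0,i=17
  ###..|#  b28=1 t=1,i=2
  ##.##|#  b27=1 t=1,i=20
  ##.#.|#  b26=1 t=0,i=1
  ##..#|#  b25=1 t=2,i=9
  ##...|#  b24=1 t=1,i=3
  #.###|.  b23=0 t=1,i=10
  #.##.|#  b22=1 t=2,i=7
  #.#.#|#  b21=1 t=1,i=8
  #.#..|#  b20=1 t=0,i=2
  #..##|#  b19=1 t=0,i=21
  #..#.|.  b18=0 t=0,i=4
  #...#|.  b17=0 t=0,i=7
  #....|#  b16=1 t=0,i=11
  .####|#  b15=1 t=1,i=11
  .###.|.  b14=0 t=0,i=16
  .##.#|#  b13=1 t=0,i=0
  .##..|.  b12=0 t=2,i=8
  .#.##|.  b11=0 t=1,i=9
  .#.#.|#  b10=1 t=1,i=7
  .#..#|.  b9=0 t=0,i=3
  .#...|#  b8=1 t=0,i=6
  ..###|#  b7=1 t=0,i=15
  ..##.|#  b6=1 t=0,i=22
  ..#.#|.  b5=0 t=1,i=6
  ..#..|.  b4=0 t=0,i=5
  ...##|.  b3=0 t=0,i=14
  ...#.|#  b2=1 t=0,i=8
  ....#|#  b1=1 t=0,i=13
  .....|#  b0=1 t=0,i=12
  bits 11011111011110011010010111000111 = 3749291463

3749291463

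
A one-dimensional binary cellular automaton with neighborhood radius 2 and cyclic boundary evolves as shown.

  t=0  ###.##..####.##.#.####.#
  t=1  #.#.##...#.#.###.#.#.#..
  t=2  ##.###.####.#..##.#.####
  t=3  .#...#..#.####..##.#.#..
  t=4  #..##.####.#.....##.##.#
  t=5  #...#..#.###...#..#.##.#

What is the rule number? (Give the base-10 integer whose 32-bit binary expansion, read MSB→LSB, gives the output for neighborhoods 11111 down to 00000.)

609664550

  nb #####: next=.  (t=2,i=22, bit31=0)
  nb ####.: next=.  (t=0,i=1, bit30=0)
  nb ###.#: next=#  (t=0,i=2, bit29=1)
  nb ###..: next=.  (t=3,i=13, bit28=0)
  nb ##.##: next=.  (t=0,i=3, bit27=0)
  nb ##.#.: next=#  (t=0,i=15, bit26=1)
  nb ##..#: next=.  (t=0,i=6, bit25=0)
  nb ##...: next=.  (t=1,i=6, bit24=0)
  nb #.###: next=.  (t=0,i=18, bit23=0)
  nb #.##.: next=#  (t=0,i=4, bit22=1)
  nb #.#.#: next=.  (t=0,i=16, bit21=0)
  nb #.#..: next=#  (t=1,i=21, bit20=1)
  nb #..##: next=.  (t=0,i=7, bit19=0)
  nb #..#.: next=#  (t=1,i=23, bit18=1)
  nb #...#: next=#  (t=1,i=7, bit17=1)
  nb #....: next=.  (t=4,i=13, bit16=0)
  nb .####: next=#  (t=0,i=0, bit15=1)
  nb .###.: next=.  (t=1,i=14, bit14=0)
  nb .##.#: next=#  (t=0,i=14, bit13=1)
  nb .##..: next=#  (t=0,i=5, bit12=1)
  nb .#.##: next=#  (t=0,i=17, bit11=1)
  nb .#.#.: next=#  (t=1,i=1, bit10=1)
  nb .#..#: next=#  (t=1,i=22, bit9=1)
  nb .#...: next=.  (t=3,i=2, bit8=0)
  nb ..###: next=.  (t=0,i=8, bit7=0)
  nb ..##.: next=.  (t=2,i=15, bit6=0)
  nb ..#.#: next=#  (t=1,i=0, bit5=1)
  nb ..#..: next=.  (t=3,i=1, bit4=0)
  nb ...##: next=.  (t=4,i=16, bit3=0)
  nb ...#.: next=#  (t=1,i=8, bit2=1)
  nb ....#: next=#  (t=4,i=15, bit1=1)
  nb .....: next=.  (t=4,i=14, bit0=0)
  bits 00100100010101101011111000100110 = 609664550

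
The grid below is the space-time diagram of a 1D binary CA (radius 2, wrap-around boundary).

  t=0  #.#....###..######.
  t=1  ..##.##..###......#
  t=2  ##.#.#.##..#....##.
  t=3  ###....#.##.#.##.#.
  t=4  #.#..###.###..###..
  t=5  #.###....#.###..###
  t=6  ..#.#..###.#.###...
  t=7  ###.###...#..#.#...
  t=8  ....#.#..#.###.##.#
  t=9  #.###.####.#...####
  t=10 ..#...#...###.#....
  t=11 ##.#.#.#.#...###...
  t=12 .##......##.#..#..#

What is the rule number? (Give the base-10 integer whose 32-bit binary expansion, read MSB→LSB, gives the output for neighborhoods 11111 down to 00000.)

  ##### -> .   bit 31 = 0  t=0,i=14
  ####. -> .   bit 30 = 0  t=0,i=16
  ###.# -> .   bit 29 = 0  t=0,i=17
  ###.. -> #   bit 28 = 1  t=0,i=9
  ##.## -> .   bit 27 = 0  t=1,i=4
  ##.#. -> #   bit 26 = 1  t=0,i=18
  ##..# -> #   bit 25 = 1  t=0,i=10
  ##... -> .   bit 24 = 0  t=1,i=12
  #.### -> #   bit 23 = 1  t=3,i=0
  #.##. -> #   bit 22 = 1  t=1,i=5
  #.#.# -> .   bit 21 = 0  t=0,i=0
  #.#.. -> #   bit 20 = 1  t=0,i=2
  #..## -> #   bit 19 = 1  t=0,i=11
  #..#. -> #   bit 18 = 1  t=2,i=10
  #...# -> .   bit 17 = 0  t=7,i=8
  #.... -> .   bit 16 = 0  t=0,i=4
  .#### -> .   bit 15 = 0  t=0,i=13
  .###. -> .   bit 14 = 0  t=0,i=8
  .##.# -> #   bit 13 = 1  t=1,i=3
  .##.. -> .   bit 12 = 0  t=1,i=6
  .#.## -> .   bit 11 = 0  t=2,i=6
  .#.#. -> .   bit 10 = 0  t=0,i=1
  .#..# -> #   bit 9 = 1  t=1,i=0
  .#... -> #   bit 8 = 1  t=0,i=3
  ..### -> .   bit 7 = 0  t=0,i=7
  ..##. -> .   bit 6 = 0  t=1,i=2
  ..#.# -> #   bit 5 = 1  t=3,i=7
  ..#.. -> .   bit 4 = 0  t=1,i=18
  ...## -> #   bit 3 = 1  t=0,i=6
  ...#. -> #   bit 2 = 1  t=1,i=17
  ....# -> #   bit 1 = 1  t=0,i=5
  ..... -> .   bit 0 = 0  t=1,i=14
  bits 00010110110111000010001100101110 = 383525678

383525678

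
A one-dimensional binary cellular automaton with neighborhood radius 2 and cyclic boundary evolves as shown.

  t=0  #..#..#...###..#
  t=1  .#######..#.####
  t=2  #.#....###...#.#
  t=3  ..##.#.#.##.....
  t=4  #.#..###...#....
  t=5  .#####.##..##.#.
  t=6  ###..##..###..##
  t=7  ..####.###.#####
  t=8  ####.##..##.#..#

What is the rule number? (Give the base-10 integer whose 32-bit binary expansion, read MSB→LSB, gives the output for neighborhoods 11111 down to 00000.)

  [31] ##### => .  t=1,i=3
  [30] ####. => .  t=1,i=6
  [29] ###.# => #  t=1,i=15
  [28] ###.. => #  t=0,i=12
  [27] ##.## => #  t=1,i=0
  [26] ##.#. => .  t=2,i=1
  [25] ##..# => #  t=0,i=1
  [24] ##... => #  t=2,i=10
  [23] #.### => .  t=1,i=1
  [22] #.##. => .  t=2,i=15
  [21] #.#.# => #  t=3,i=5
  [20] #.#.. => #  t=2,i=2
  [19] #..## => #  t=0,i=14
  [18] #..#. => #  t=0,i=2
  [17] #...# => .  t=0,i=8
  [16] #.... => .  t=2,i=4
  [15] .#### => #  t=1,i=2
  [14] .###. => .  t=0,i=11
  [13] .##.# => .  t=2,i=0
  [12] .##.. => .  t=0,i=0
  [11] .#.## => .  t=1,i=11
  [10] .#.#. => #  t=3,i=6
  [9] .#..# => #  t=0,i=4
  [8] .#... => #  t=0,i=7
  [7] ..### => #  t=0,i=10
  [6] ..##. => #  t=0,i=15
  [5] ..#.# => .  t=1,i=10
  [4] ..#.. => #  t=0,i=3
  [3] ...## => .  t=0,i=9
  [2] ...#. => .  t=2,i=12
  [1] ....# => #  t=2,i=5
  [0] ..... => .  t=3,i=13
  bits 00111011001111001000011111010010 = 993822674

993822674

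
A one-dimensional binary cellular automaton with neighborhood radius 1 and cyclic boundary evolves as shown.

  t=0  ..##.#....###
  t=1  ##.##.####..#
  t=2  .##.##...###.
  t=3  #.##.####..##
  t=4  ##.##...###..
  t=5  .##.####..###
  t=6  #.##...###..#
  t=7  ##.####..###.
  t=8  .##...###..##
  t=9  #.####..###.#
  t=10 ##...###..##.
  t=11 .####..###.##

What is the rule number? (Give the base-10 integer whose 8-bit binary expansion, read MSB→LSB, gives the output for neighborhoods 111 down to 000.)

  ### -> .   bit 7 = 0  t=0,i=11
  ##. -> #   bit 6 = 1  t=0,i=3
  #.# -> #   bit 5 = 1  t=0,i=4
  #.. -> #   bit 4 = 1  t=0,i=0
  .## -> .   bit 3 = 0  t=0,i=2
  .#. -> .   bit 2 = 0  t=0,i=5
  ..# -> #   bit 1 = 1  t=0,i=1
  ... -> #   bit 0 = 1  t=0,i=7
  bits 01110011 = 115

115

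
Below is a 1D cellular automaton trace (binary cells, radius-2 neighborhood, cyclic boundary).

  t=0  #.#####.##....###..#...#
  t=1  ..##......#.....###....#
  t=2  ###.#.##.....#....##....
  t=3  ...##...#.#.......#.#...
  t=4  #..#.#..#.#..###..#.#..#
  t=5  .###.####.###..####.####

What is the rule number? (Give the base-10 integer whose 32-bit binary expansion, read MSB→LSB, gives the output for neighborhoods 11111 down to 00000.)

398230113

  nb #####: next=.  (t=0,i=4, bit31=0)
  nb ####.: next=.  (t=0,i=5, bit30=0)
  nb ###.#: next=.  (t=0,i=6, bit29=0)
  nb ###..: next=#  (t=0,i=16, bit28=1)
  nb ##.##: next=.  (t=0,i=1, bit27=0)
  nb ##.#.: next=#  (t=2,i=3, bit26=1)
  nb ##..#: next=#  (t=0,i=17, bit25=1)
  nb ##...: next=#  (t=0,i=10, bit24=1)
  nb #.###: next=#  (t=0,i=2, bit23=1)
  nb #.##.: next=.  (t=0,i=8, bit22=0)
  nb #.#.#: next=#  (t=2,i=4, bit21=1)
  nb #.#..: next=#  (t=3,i=10, bit20=1)
  nb #..##: next=#  (t=1,i=1, bit19=1)
  nb #..#.: next=#  (t=0,i=18, bit18=1)
  nb #...#: next=.  (t=0,i=21, bit17=0)
  nb #....: next=.  (t=0,i=11, bit16=0)
  nb .####: next=#  (t=0,i=3, bit15=1)
  nb .###.: next=.  (t=0,i=15, bit14=0)
  nb .##.#: next=.  (t=0,i=0, bit13=0)
  nb .##..: next=.  (t=0,i=9, bit12=0)
  nb .#.##: next=.  (t=2,i=5, bit11=0)
  nb .#.#.: next=.  (t=3,i=9, bit10=0)
  nb .#..#: next=#  (t=1,i=0, bit9=1)
  nb .#...: next=.  (t=0,i=20, bit8=0)
  nb ..###: next=.  (t=0,i=14, bit7=0)
  nb ..##.: next=#  (t=0,i=23, bit6=1)
  nb ..#.#: next=#  (t=3,i=8, bit5=1)
  nb ..#..: next=.  (t=0,i=19, bit4=0)
  nb ...##: next=.  (t=0,i=13, bit3=0)
  nb ...#.: next=.  (t=1,i=9, bit2=0)
  nb ....#: next=.  (t=0,i=12, bit1=0)
  nb .....: next=#  (t=1,i=6, bit0=1)
  bits 00010111101111001000001001100001 = 398230113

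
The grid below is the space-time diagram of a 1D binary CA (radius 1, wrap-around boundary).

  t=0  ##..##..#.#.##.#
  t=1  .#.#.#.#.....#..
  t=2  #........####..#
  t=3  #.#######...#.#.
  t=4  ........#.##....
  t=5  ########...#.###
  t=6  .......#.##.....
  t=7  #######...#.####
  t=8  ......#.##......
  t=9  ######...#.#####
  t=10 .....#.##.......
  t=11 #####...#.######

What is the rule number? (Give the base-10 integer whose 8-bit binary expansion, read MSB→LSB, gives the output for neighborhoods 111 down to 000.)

  ### -> .   bit 7 = 0  t=0,i=0
  ##. -> #   bit 6 = 1  t=0,i=1
  #.# -> .   bit 5 = 0  t=0,i=9
  #.. -> .   bit 4 = 0  t=0,i=2
  .## -> .   bit 3 = 0  t=0,i=4
  .#. -> .   bit 2 = 0  t=0,i=8
  ..# -> #   bit 1 = 1  t=0,i=3
  ... -> #   bit 0 = 1  t=1,i=9
  bits 01000011 = 67

67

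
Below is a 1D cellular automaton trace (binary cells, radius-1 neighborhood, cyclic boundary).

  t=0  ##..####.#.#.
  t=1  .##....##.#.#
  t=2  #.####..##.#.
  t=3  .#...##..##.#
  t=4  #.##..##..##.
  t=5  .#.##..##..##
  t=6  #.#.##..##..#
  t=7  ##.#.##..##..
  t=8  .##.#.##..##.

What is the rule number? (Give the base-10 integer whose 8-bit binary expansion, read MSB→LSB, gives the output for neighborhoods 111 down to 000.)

113

  [7] ### => .  t=0,i=5
  [6] ##. => #  t=0,i=1
  [5] #.# => #  t=0,i=8
  [4] #.. => #  t=0,i=2
  [3] .## => .  t=0,i=0
  [2] .#. => .  t=0,i=9
  [1] ..# => .  t=0,i=3
  [0] ... => #  t=1,i=4
  bits 01110001 = 113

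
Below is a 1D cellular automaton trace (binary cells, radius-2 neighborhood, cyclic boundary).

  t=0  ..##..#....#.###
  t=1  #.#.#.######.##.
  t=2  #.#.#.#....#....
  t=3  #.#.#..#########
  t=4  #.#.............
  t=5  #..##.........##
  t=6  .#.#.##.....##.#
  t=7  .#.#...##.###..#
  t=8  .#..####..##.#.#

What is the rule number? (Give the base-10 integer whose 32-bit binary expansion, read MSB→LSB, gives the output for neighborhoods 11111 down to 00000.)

597901694

  nb #####: next=.  (t=1,i=8, bit31=0)
  nb ####.: next=.  (t=1,i=10, bit30=0)
  nb ###.#: next=#  (t=1,i=11, bit29=1)
  nb ###..: next=.  (t=0,i=15, bit28=0)
  nb ##.##: next=.  (t=1,i=12, bit27=0)
  nb ##.#.: next=.  (t=1,i=15, bit26=0)
  nb ##..#: next=#  (t=0,i=0, bit25=1)
  nb ##...: next=#  (t=5,i=5, bit24=1)
  nb #.###: next=#  (t=0,i=13, bit23=1)
  nb #.##.: next=.  (t=1,i=13, bit22=0)
  nb #.#.#: next=#  (t=1,i=0, bit21=1)
  nb #.#..: next=.  (t=2,i=6, bit20=0)
  nb #..##: next=.  (t=0,i=1, bit19=0)
  nb #..#.: next=.  (t=0,i=5, bit18=0)
  nb #...#: next=#  (t=7,i=5, bit17=1)
  nb #....: next=#  (t=0,i=8, bit16=1)
  nb .####: next=.  (t=1,i=7, bit15=0)
  nb .###.: next=#  (t=0,i=14, bit14=1)
  nb .##.#: next=.  (t=1,i=14, bit13=0)
  nb .##..: next=.  (t=0,i=3, bit12=0)
  nb .#.##: next=.  (t=0,i=12, bit11=0)
  nb .#.#.: next=.  (t=1,i=1, bit10=0)
  nb .#..#: next=.  (t=3,i=5, bit9=0)
  nb .#...: next=#  (t=0,i=7, bit8=1)
  nb ..###: next=.  (t=3,i=7, bit7=0)
  nb ..##.: next=#  (t=0,i=2, bit6=1)
  nb ..#.#: next=#  (t=0,i=11, bit5=1)
  nb ..#..: next=#  (t=0,i=6, bit4=1)
  nb ...##: next=#  (t=5,i=13, bit3=1)
  nb ...#.: next=#  (t=0,i=10, bit2=1)
  nb ....#: next=#  (t=0,i=9, bit1=1)
  nb .....: next=.  (t=4,i=5, bit0=0)
  bits 00100011101000110100000101111110 = 597901694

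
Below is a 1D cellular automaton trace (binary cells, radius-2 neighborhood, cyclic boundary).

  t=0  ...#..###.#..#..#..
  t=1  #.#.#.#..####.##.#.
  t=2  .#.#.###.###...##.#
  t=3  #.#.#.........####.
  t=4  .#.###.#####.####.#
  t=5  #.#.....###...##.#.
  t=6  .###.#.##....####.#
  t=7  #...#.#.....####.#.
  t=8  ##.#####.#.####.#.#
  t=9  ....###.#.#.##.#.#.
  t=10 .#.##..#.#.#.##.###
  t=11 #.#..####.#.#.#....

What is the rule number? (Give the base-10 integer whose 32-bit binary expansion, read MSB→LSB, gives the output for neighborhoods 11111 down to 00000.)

3323244525

  ##### -> #   bit 31 = 1  t=4,i=9
  ####. -> #   bit 30 = 1  t=1,i=11
  ###.# -> .   bit 29 = 0  t=0,i=8
  ###.. -> .   bit 28 = 0  t=2,i=11
  ##.## -> .   bit 27 = 0  t=1,i=13
  ##.#. -> #   bit 26 = 1  t=0,i=9
  ##..# -> #   bit 25 = 1  t=10,i=5
  ##... -> .   bit 24 = 0  t=2,i=12
  #.### -> .   bit 23 = 0  t=2,i=5
  #.##. -> .   bit 22 = 0  t=1,i=14
  #.#.# -> .   bit 21 = 0  t=1,i=0
  #.#.. -> #   bit 20 = 1  t=0,i=10
  #..## -> .   bit 19 = 0  t=0,i=5
  #..#. -> #   bit 18 = 1  t=0,i=12
  #...# -> .   bit 17 = 0  t=2,i=13
  #.... -> .   bit 16 = 0  t=0,i=18
  .#### -> #   bit 15 = 1  t=1,i=10
  .###. -> .   bit 14 = 0  t=0,i=7
  .##.# -> #   bit 13 = 1  t=1,i=15
  .##.. -> .   bit 12 = 0  t=6,i=8
  .#.## -> #   bit 11 = 1  t=2,i=4
  .#.#. -> #   bit 10 = 1  t=1,i=1
  .#..# -> #   bit 9 = 1  t=0,i=4
  .#... -> #   bit 8 = 1  t=0,i=17
  ..### -> #   bit 7 = 1  t=0,i=6
  ..##. -> #   bit 6 = 1  t=2,i=15
  ..#.# -> #   bit 5 = 1  t=7,i=4
  ..#.. -> .   bit 4 = 0  t=0,i=3
  ...## -> #   bit 3 = 1  t=2,i=14
  ...#. -> #   bit 2 = 1  t=0,i=2
  ....# -> .   bit 1 = 0  t=0,i=1
  ..... -> #   bit 0 = 1  t=0,i=0
  bits 11000110000101001010111111101101 = 3323244525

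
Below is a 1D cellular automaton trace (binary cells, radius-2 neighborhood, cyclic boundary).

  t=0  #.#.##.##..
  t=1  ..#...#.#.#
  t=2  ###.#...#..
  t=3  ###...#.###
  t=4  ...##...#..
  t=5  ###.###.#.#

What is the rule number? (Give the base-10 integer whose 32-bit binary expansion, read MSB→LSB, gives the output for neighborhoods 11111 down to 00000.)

699355803

  nb #####: next=.  (t=3,i=0, bit31=0)
  nb ####.: next=.  (t=3,i=1, bit30=0)
  nb ###.#: next=#  (t=2,i=2, bit29=1)
  nb ###..: next=.  (t=3,i=2, bit28=0)
  nb ##.##: next=#  (t=0,i=6, bit27=1)
  nb ##.#.: next=.  (t=2,i=3, bit26=0)
  nb ##..#: next=.  (t=0,i=9, bit25=0)
  nb ##...: next=#  (t=3,i=3, bit24=1)
  nb #.###: next=#  (t=3,i=8, bit23=1)
  nb #.##.: next=.  (t=0,i=4, bit22=0)
  nb #.#.#: next=#  (t=0,i=2, bit21=1)
  nb #.#..: next=.  (t=1,i=10, bit20=0)
  nb #..##: next=#  (t=2,i=10, bit19=1)
  nb #..#.: next=#  (t=0,i=10, bit18=1)
  nb #...#: next=#  (t=1,i=4, bit17=1)
  nb #....: next=#  (t=4,i=10, bit16=1)
  nb .####: next=.  (t=3,i=9, bit15=0)
  nb .###.: next=#  (t=2,i=1, bit14=1)
  nb .##.#: next=.  (t=0,i=5, bit13=0)
  nb .##..: next=#  (t=0,i=8, bit12=1)
  nb .#.##: next=.  (t=0,i=3, bit11=0)
  nb .#.#.: next=.  (t=0,i=1, bit10=0)
  nb .#..#: next=#  (t=1,i=0, bit9=1)
  nb .#...: next=.  (t=1,i=3, bit8=0)
  nb ..###: next=#  (t=2,i=0, bit7=1)
  nb ..##.: next=.  (t=4,i=3, bit6=0)
  nb ..#.#: next=.  (t=0,i=0, bit5=0)
  nb ..#..: next=#  (t=1,i=2, bit4=1)
  nb ...##: next=#  (t=4,i=2, bit3=1)
  nb ...#.: next=.  (t=1,i=5, bit2=0)
  nb ....#: next=#  (t=4,i=1, bit1=1)
  nb .....: next=#  (t=4,i=0, bit0=1)
  bits 00101001101011110101001010011011 = 699355803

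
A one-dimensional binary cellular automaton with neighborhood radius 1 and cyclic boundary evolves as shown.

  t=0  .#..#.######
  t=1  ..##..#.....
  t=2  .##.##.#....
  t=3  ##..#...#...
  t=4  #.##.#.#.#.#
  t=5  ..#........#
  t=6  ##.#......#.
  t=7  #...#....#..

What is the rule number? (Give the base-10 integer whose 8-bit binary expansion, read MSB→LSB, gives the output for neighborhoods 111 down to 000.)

  ###|.  b7=0 t=0,i=7
  ##.|.  b6=0 t=0,i=11
  #.#|.  b5=0 t=0,i=0
  #..|#  b4=1 t=0,i=2
  .##|#  b3=1 t=0,i=6
  .#.|.  b2=0 t=0,i=1
  ..#|#  b1=1 t=0,i=3
  ...|.  b0=0 t=1,i=0
  bits 00011010 = 26

26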